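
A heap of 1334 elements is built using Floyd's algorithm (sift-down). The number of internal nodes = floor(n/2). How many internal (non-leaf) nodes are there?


Leaf nodes occupy roughly half the array.
Sift-down is called for each internal node, starting from the last one.
Internal nodes = floor(n/2) = floor(1334/2) = 667


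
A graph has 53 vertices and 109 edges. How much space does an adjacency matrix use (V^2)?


Adjacency matrix: V x V grid of entries
Space = V^2 = 53^2 = 53 * 53 = 2809


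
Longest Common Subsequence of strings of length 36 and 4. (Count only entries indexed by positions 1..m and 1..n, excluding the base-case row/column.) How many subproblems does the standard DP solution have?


DP table indexed by positions in both strings.
First string: 36 positions
Second string: 4 positions
Total = 36 * 4 = 144


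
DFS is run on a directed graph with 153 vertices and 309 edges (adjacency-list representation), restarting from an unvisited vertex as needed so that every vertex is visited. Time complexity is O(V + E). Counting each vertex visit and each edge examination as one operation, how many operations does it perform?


A full DFS traversal processes each vertex exactly once (push/pop on stack).
Each directed edge is examined once.
V = 153, E = 309
V + E = 462


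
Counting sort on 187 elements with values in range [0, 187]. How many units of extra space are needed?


Output array size: 187 (to store sorted result)
Count array size: 188 (one slot per possible value, range 0 to 187)
Total extra space = 187 + 188 = 375


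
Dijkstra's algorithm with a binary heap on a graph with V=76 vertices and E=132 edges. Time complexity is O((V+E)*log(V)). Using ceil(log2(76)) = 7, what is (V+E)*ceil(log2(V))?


Dijkstra with a binary heap: each vertex is extracted once, each edge may relax once.
Each heap operation costs O(log V).
V + E = 76 + 132 = 208
ceil(log2(76)) = 7 (since 2^6 = 64 < 76 <= 128 = 2^7)
Total heap work = (V+E) * ceil(log2(V)) = 208 * 7 = 1456


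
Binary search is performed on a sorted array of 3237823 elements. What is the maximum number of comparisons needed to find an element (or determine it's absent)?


Binary search halves the search space each comparison:
  Step 1: search space = 3237823 -> 1618911
  Step 2: search space = 1618911 -> 809455
  Step 3: search space = 809455 -> 404727
  Step 4: search space = 404727 -> 202363
  Step 5: search space = 202363 -> 101181
  Step 6: search space = 101181 -> 50590
  Step 7: search space = 50590 -> 25295
  Step 8: search space = 25295 -> 12647
  Step 9: search space = 12647 -> 6323
  Step 10: search space = 6323 -> 3161
  Step 11: search space = 3161 -> 1580
  Step 12: search space = 1580 -> 790
  Step 13: search space = 790 -> 395
  Step 14: search space = 395 -> 197
  Step 15: search space = 197 -> 98
  Step 16: search space = 98 -> 49
  Step 17: search space = 49 -> 24
  Step 18: search space = 24 -> 12
  Step 19: search space = 12 -> 6
  Step 20: search space = 6 -> 3
  Step 21: search space = 3 -> 1
  Step 22: search space = 1 (final check)
Maximum comparisons = floor(log2(3237823)) + 1 = 21 + 1 = 22


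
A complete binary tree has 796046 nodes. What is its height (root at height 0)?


In a complete binary tree, level k holds nodes 2^k .. 2^(k+1)-1 (1-indexed).
Height = floor(log2(n)) = floor(log2(796046)) = 19
Check: 2^19 = 524288 <= 796046 < 1048576 = 2^20


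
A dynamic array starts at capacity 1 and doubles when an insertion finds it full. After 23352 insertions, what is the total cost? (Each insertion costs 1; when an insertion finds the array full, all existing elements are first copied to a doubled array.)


Insertion cost: 23352 (one per element)
Resizes occur just before inserting elements 2, 3, 5, 9, ...
Elements copied at each resize: 1 + 2 + 4 + 8 + 16 + 32 + 64 + 128 + 256 + 512 + 1024 + 2048 + 4096 + 8192 + 16384
Sum of copies = 32767 (geometric series: 2^k - 1)
Total = 23352 + 32767 = 56119


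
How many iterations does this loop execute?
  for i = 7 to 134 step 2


The loop variable i takes values starting at 7 and increments by 2 each iteration.
Sequence: i = 7, 9, 11, 13, 15, 17, 19, 21, 23, ...
The upper bound 134 is inclusive, so the count is floor((last - first) / step) + 1:
floor((134 - 7) / 2) + 1 = floor(127/2) + 1 = 63 + 1 = 64


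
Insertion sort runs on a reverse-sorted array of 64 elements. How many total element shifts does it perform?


Sum of shifts = 1 + 2 + 3 + ... + 63
= 64 * 63 / 2
= 4032 / 2
= 2016


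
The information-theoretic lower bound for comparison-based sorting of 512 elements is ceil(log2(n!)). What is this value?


A binary decision tree of height h has at most 2^h leaves and needs at least n! of them, so h >= ceil(log2(n!)).
512! is far too large to multiply out, so use Stirling's series:
  ln(n!) ~ n ln n - n + (1/2) ln(2 pi n) + 1/(12n)  (error below 1/(360 n^3), negligible here)
  ln(512) = 6.2383246
  n ln n = 512 * 6.2383246 = 3194.0222
  (1/2) ln(2 pi * 512) = (1/2) ln(3216.9909) = 4.0381
  1/(12*512) = 0.0002
  ln(512!) ~ 3194.0222 - 512 + 4.0381 + 0.0002 = 2686.0605
Convert to base 2: log2(512!) = 2686.0605 / ln 2 = 2686.0605 / 0.69314718 = 3875.1662
ceil(3875.1662) = 3876


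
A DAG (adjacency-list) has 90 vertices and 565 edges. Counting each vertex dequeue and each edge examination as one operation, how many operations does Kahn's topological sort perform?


V = 90 (vertex processing)
E = 565 (edge processing)
V + E = 90 + 565 = 655


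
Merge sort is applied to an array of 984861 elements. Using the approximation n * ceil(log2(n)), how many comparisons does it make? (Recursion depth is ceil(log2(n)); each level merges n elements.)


Merge sort divides the array into halves recursively.
Number of levels = ceil(log2(984861)) = 20
At each level, approximately n = 984861 comparisons are needed for merging.
Total comparisons ~ n * ceil(log2(n)) = 984861 * 20 = 19697220


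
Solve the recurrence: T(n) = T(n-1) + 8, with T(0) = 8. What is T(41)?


Unrolling the recurrence:
T(41) = T(40) + 8
       = T(39) + 8 + 8
       = T(38) + 8*3
       ...
       = T(0) + 8*41
       = 8 + 328 = 336


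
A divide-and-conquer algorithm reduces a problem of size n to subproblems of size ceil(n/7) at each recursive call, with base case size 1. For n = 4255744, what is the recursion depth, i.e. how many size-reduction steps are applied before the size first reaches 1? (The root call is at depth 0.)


Each step divides the size by 7 (rounding up); after k steps the size is ceil(n/7^k), which equals 1 exactly when 7^k >= n.
So the depth is the smallest k with 7^k >= 4255744, i.e. ceil(log_7(4255744)).
7^7 = 823543 < 4255744 <= 5764801 = 7^8
Recursion depth = 8


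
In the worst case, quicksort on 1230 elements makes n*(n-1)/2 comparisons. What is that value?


Sum of comparisons per partition:
1229 + 1228 + ... + 1 + 0
= 1230 * (1230 - 1) / 2
= 1230 * 1229 / 2
= 755835


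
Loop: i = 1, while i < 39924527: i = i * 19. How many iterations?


i multiplies by 19 each step:
i = 1 -> 19 -> 361 -> 6859 -> 130321 -> 2476099 -> 47045881 (stop)
Iterations = ceil(log_19(39924527)) = 6


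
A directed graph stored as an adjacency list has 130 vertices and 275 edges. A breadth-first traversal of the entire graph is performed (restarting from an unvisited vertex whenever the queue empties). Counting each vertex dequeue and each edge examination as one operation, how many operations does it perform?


A full BFS traversal dequeues each vertex once and examines each edge once.
Vertex visits: 130
Edge visits: 275
V + E = 130 + 275 = 405


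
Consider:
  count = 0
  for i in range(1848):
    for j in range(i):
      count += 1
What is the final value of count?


For each i, the inner loop runs i times:
  i=0: inner runs 0 times
  i=1: inner runs 1 time
  i=2: inner runs 2 times
  i=3: inner runs 3 times
  i=4: inner runs 4 times
  i=5: inner runs 5 times
  i=6: inner runs 6 times
  i=7: inner runs 7 times
  ...
Total = 0 + 1 + 2 + ... + 1847 = 1848*(1848-1)/2 = 1706628


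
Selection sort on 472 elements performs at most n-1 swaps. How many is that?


Each of the 471 passes places one element in its final position.
Pass 1: swap minimum into position 0
Pass 2: swap minimum of remaining into position 1
...
Pass 471: last two elements, one swap
Maximum swaps = 472 - 1 = 471


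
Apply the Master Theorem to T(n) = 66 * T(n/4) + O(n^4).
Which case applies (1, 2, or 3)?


The Master Theorem: T(n) = a*T(n/b) + O(n^c)
  a = 66, b = 4, c = 4
log_b(a) = log_4(66) ~ 3.022
Compare b^c with a: 4^4 = 256 > 66, so c > log_b(a).
Since c > log_b(a), Case 3 applies.
T(n) = O(n^4)
Master Theorem case = 3


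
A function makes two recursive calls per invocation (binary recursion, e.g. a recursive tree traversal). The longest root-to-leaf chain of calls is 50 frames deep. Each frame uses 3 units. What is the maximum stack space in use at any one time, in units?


Binary recursion: the two calls run one after the other, so only one root-to-leaf chain of frames is on the stack at a time.
Maximum depth (longest chain) = 50 frames
Each frame = 3 units
Max stack space = 50 * 3 = 150


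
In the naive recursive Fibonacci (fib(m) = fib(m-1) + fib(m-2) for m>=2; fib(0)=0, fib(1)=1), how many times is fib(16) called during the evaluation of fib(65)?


Let N(m) = number of times fib(m) is called while evaluating fib(65).
N(65) = 1 (the initial call).
N(64) = 1 (only fib(65) calls it).
For 1 <= m <= 63: fib(m) is called by fib(m+1) and fib(m+2), so
  N(m) = N(m+1) + N(m+2).
fib(0) is called only by fib(2), so N(0) = N(2).
Walk down from m=65:
  N(65)=1, N(64)=1, N(63)=2, N(62)=3, N(61)=5, N(60)=8, N(59)=13, N(58)=21, N(57)=34, N(56)=55, N(55)=89, N(54)=144, N(53)=233, N(52)=377, N(51)=610, N(50)=987, N(49)=1597, N(48)=2584, N(47)=4181, N(46)=6765, N(45)=10946, N(44)=17711, N(43)=28657, N(42)=46368, N(41)=75025, N(40)=121393, N(39)=196418, N(38)=317811, N(37)=514229, N(36)=832040, N(35)=1346269, N(34)=2178309, N(33)=3524578, N(32)=5702887, N(31)=9227465, N(30)=14930352, N(29)=24157817, N(28)=39088169, N(27)=63245986, N(26)=102334155, N(25)=165580141, N(24)=267914296, N(23)=433494437, N(22)=701408733, N(21)=1134903170, N(20)=1836311903, N(19)=2971215073, N(18)=4807526976, N(17)=7778742049, N(16)=12586269025
N(16) = 12586269025


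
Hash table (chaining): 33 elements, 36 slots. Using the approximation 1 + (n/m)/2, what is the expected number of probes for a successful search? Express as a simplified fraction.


Computing expected probes:
alpha = 33/36
= 1 + alpha/2
= 1 + 33/(2*36)
= (2*36 + 33) / (2*36)
= 105/72 = 35/24


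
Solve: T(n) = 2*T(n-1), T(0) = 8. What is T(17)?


Unrolling:
T(17) = 2*T(16) = 2^2*T(15) = ... = 2^17*T(0)
= 2^17 * 8
= 131072 * 8 = 1048576


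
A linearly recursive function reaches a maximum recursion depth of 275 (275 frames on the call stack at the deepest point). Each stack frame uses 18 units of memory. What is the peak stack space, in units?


Maximum recursion depth = 275 frames
Memory per frame = 18 units
Total stack space = depth * frame_size
= 275 * 18 = 4950


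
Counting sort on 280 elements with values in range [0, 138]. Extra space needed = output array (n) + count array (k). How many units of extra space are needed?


Output array size: 280 (to store sorted result)
Count array size: 139 (one slot per possible value, range 0 to 138)
Total extra space = 280 + 139 = 419


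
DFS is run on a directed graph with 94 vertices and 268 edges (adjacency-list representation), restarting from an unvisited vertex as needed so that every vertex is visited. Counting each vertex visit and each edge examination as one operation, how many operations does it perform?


A full DFS traversal processes each vertex exactly once (push/pop on stack).
Each directed edge is examined once.
V = 94, E = 268
V + E = 362


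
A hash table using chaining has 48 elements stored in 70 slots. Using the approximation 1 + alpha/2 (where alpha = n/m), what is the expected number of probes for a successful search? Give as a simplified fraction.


Load factor alpha = n/m = 48/70
Expected probes = 1 + alpha/2 = 1 + 48/(2*70)
= 1 + 48/140
= 140/140 + 48/140
= 188/140
Simplify: 47/35


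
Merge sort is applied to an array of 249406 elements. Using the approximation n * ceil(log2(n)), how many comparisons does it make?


Merge sort divides the array into halves recursively.
Number of levels = ceil(log2(249406)) = 18
At each level, approximately n = 249406 comparisons are needed for merging.
Total comparisons ~ n * ceil(log2(n)) = 249406 * 18 = 4489308


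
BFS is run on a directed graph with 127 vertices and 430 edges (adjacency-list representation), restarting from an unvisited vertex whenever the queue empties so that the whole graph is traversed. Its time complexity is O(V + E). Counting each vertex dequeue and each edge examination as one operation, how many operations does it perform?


A full BFS traversal dequeues each vertex exactly once and examines each directed edge exactly once.
V = 127 (vertex processing cost)
E = 430 (edge examination cost)
Total operations proportional to V + E = 127 + 430 = 557


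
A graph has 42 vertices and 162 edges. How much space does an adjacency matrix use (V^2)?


Adjacency matrix: V x V grid of entries
Space = V^2 = 42^2 = 42 * 42 = 1764


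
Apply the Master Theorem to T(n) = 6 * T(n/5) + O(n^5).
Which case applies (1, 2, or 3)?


The Master Theorem: T(n) = a*T(n/b) + O(n^c)
  a = 6, b = 5, c = 5
log_b(a) = log_5(6) ~ 1.113
Compare b^c with a: 5^5 = 3125 > 6, so c > log_b(a).
Since c > log_b(a), Case 3 applies.
T(n) = O(n^5)
Master Theorem case = 3


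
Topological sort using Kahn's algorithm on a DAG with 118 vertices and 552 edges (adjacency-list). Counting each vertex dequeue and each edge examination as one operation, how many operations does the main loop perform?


Kahn's algorithm:
  1. Compute in-degrees: O(V + E)
  2. Process queue: each vertex dequeued once (O(V))
     each edge examined once (O(E))
Total = V + E = 118 + 552 = 670


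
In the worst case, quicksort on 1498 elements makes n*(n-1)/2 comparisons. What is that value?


Sum of comparisons per partition:
1497 + 1496 + ... + 1 + 0
= 1498 * (1498 - 1) / 2
= 1498 * 1497 / 2
= 1121253


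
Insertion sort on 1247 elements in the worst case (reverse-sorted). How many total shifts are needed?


In the worst case (reverse-sorted), each element shifts past all previous:
  Element 1: 1 shifts
  Element 2: 2 shifts
  Element 3: 3 shifts
  Element 4: 4 shifts
  Element 5: 5 shifts
  ...
  Element 1246: 1246 shifts
Total = 1 + 2 + ... + 1246
= 1247*(1247-1)/2 = 776881


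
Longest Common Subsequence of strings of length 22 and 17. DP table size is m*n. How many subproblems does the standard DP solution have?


DP table indexed by positions in both strings.
First string: 22 positions
Second string: 17 positions
Total = 22 * 17 = 374


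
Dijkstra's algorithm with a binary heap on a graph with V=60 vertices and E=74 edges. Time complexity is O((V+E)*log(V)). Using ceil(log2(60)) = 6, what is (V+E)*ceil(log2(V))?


Dijkstra with a binary heap: each vertex is extracted once, each edge may relax once.
Each heap operation costs O(log V).
V + E = 60 + 74 = 134
ceil(log2(60)) = 6 (since 2^5 = 32 < 60 <= 64 = 2^6)
Total heap work = (V+E) * ceil(log2(V)) = 134 * 6 = 804


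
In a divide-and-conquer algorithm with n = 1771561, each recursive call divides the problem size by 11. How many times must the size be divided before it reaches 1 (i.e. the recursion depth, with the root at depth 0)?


Number of divisions = log_11(1771561)
Sizes: 1771561 -> 161051 -> 14641 -> 1331 -> 121 -> 11 -> 1 (6 divisions)
Recursion depth = 6


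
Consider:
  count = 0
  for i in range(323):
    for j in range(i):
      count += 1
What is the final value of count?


For each i, the inner loop runs i times:
  i=0: inner runs 0 times
  i=1: inner runs 1 time
  i=2: inner runs 2 times
  i=3: inner runs 3 times
  i=4: inner runs 4 times
  i=5: inner runs 5 times
  i=6: inner runs 6 times
  i=7: inner runs 7 times
  ...
Total = 0 + 1 + 2 + ... + 322 = 323*(323-1)/2 = 52003


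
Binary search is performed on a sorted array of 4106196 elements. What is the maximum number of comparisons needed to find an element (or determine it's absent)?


Binary search halves the search space each comparison:
  Step 1: search space = 4106196 -> 2053098
  Step 2: search space = 2053098 -> 1026549
  Step 3: search space = 1026549 -> 513274
  Step 4: search space = 513274 -> 256637
  Step 5: search space = 256637 -> 128318
  Step 6: search space = 128318 -> 64159
  Step 7: search space = 64159 -> 32079
  Step 8: search space = 32079 -> 16039
  Step 9: search space = 16039 -> 8019
  Step 10: search space = 8019 -> 4009
  Step 11: search space = 4009 -> 2004
  Step 12: search space = 2004 -> 1002
  Step 13: search space = 1002 -> 501
  Step 14: search space = 501 -> 250
  Step 15: search space = 250 -> 125
  Step 16: search space = 125 -> 62
  Step 17: search space = 62 -> 31
  Step 18: search space = 31 -> 15
  Step 19: search space = 15 -> 7
  Step 20: search space = 7 -> 3
  Step 21: search space = 3 -> 1
  Step 22: search space = 1 (final check)
Maximum comparisons = floor(log2(4106196)) + 1 = 21 + 1 = 22


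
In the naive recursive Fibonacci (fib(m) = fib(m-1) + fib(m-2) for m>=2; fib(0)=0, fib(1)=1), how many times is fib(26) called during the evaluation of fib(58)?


Let N(m) = number of times fib(m) is called while evaluating fib(58).
N(58) = 1 (the initial call).
N(57) = 1 (only fib(58) calls it).
For 1 <= m <= 56: fib(m) is called by fib(m+1) and fib(m+2), so
  N(m) = N(m+1) + N(m+2).
fib(0) is called only by fib(2), so N(0) = N(2).
Walk down from m=58:
  N(58)=1, N(57)=1, N(56)=2, N(55)=3, N(54)=5, N(53)=8, N(52)=13, N(51)=21, N(50)=34, N(49)=55, N(48)=89, N(47)=144, N(46)=233, N(45)=377, N(44)=610, N(43)=987, N(42)=1597, N(41)=2584, N(40)=4181, N(39)=6765, N(38)=10946, N(37)=17711, N(36)=28657, N(35)=46368, N(34)=75025, N(33)=121393, N(32)=196418, N(31)=317811, N(30)=514229, N(29)=832040, N(28)=1346269, N(27)=2178309, N(26)=3524578
N(26) = 3524578


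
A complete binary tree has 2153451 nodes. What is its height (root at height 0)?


In a complete binary tree, level k holds nodes 2^k .. 2^(k+1)-1 (1-indexed).
Height = floor(log2(n)) = floor(log2(2153451)) = 21
Check: 2^21 = 2097152 <= 2153451 < 4194304 = 2^22


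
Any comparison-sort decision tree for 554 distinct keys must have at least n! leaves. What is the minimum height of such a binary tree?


A binary decision tree of height h has at most 2^h leaves and needs at least n! of them, so h >= ceil(log2(n!)).
554! is far too large to multiply out, so use Stirling's series:
  ln(n!) ~ n ln n - n + (1/2) ln(2 pi n) + 1/(12n)  (error below 1/(360 n^3), negligible here)
  ln(554) = 6.3171647
  n ln n = 554 * 6.3171647 = 3499.7092
  (1/2) ln(2 pi * 554) = (1/2) ln(3480.8847) = 4.0775
  1/(12*554) = 0.0002
  ln(554!) ~ 3499.7092 - 554 + 4.0775 + 0.0002 = 2949.7869
Convert to base 2: log2(554!) = 2949.7869 / ln 2 = 2949.7869 / 0.69314718 = 4255.6429
ceil(4255.6429) = 4256


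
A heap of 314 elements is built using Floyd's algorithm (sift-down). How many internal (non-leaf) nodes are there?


Leaf nodes occupy roughly half the array.
Sift-down is called for each internal node, starting from the last one.
Internal nodes = floor(n/2) = floor(314/2) = 157


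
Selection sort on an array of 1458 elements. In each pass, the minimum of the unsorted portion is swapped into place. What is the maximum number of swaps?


Selection sort performs one swap per pass:
  Pass 1: find min in positions 0 to 1457, swap with position 0
  Pass 2: find min in positions 1 to 1457, swap with position 1
  Pass 3: find min in positions 2 to 1457, swap with position 2
  Pass 4: find min in positions 3 to 1457, swap with position 3
  Pass 5: find min in positions 4 to 1457, swap with position 4
  ... (1452 more passes)
Total passes (and swaps) = n - 1 = 1458 - 1 = 1457


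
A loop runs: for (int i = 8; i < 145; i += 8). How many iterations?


Loop starts at i = 8, increments by 8, stops when i >= 145.
Number of iterations = ceil((145 - 8) / 8)
= ceil(137 / 8)
= 18


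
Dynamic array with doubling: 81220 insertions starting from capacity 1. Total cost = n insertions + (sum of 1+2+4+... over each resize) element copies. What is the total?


n = 81220
Insertion costs: 81220
Resizes copy 1, 2, 4, ... up to the largest power of 2 that is <= n-1 = 81219, i.e. 65536.
Copy costs = 1 + 2 + 4 + 8 + 16 + 32 + 64 + 128 + 256 + 512 + 1024 + 2048 + 4096 + 8192 + 16384 + 32768 + 65536 = 131071
Total = 81220 + 131071 = 212291


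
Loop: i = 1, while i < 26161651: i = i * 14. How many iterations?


i multiplies by 14 each step:
i = 1 -> 14 -> 196 -> 2744 -> 38416 -> 537824 -> 7529536 -> 105413504 (stop)
Iterations = ceil(log_14(26161651)) = 7


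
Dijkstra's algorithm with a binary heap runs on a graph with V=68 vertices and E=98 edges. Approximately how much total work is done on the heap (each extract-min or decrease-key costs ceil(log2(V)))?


Dijkstra with a binary heap: each vertex is extracted once, each edge may relax once.
Each heap operation costs O(log V).
V + E = 68 + 98 = 166
ceil(log2(68)) = 7 (since 2^6 = 64 < 68 <= 128 = 2^7)
Total heap work = (V+E) * ceil(log2(V)) = 166 * 7 = 1162


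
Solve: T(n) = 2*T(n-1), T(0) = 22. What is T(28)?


Unrolling:
T(28) = 2*T(27) = 2^2*T(26) = ... = 2^28*T(0)
= 2^28 * 22
= 268435456 * 22 = 5905580032


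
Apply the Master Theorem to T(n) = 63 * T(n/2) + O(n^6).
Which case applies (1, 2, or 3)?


The Master Theorem: T(n) = a*T(n/b) + O(n^c)
  a = 63, b = 2, c = 6
log_b(a) = log_2(63) ~ 5.977
Compare b^c with a: 2^6 = 64 > 63, so c > log_b(a).
Since c > log_b(a), Case 3 applies.
T(n) = O(n^6)
Master Theorem case = 3


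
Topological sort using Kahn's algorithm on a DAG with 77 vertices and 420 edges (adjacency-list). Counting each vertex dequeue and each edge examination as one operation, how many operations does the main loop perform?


Kahn's algorithm:
  1. Compute in-degrees: O(V + E)
  2. Process queue: each vertex dequeued once (O(V))
     each edge examined once (O(E))
Total = V + E = 77 + 420 = 497


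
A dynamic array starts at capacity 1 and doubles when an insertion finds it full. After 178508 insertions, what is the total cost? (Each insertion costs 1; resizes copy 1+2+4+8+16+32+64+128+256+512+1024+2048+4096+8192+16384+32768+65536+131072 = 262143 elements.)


Insertion cost: 178508 (one per element)
Resizes occur just before inserting elements 2, 3, 5, 9, ...
Elements copied at each resize: 1 + 2 + 4 + 8 + 16 + 32 + 64 + 128 + 256 + 512 + 1024 + 2048 + 4096 + 8192 + 16384 + 32768 + 65536 + 131072
Sum of copies = 262143 (geometric series: 2^k - 1)
Total = 178508 + 262143 = 440651


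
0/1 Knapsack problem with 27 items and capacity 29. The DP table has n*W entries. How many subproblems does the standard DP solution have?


The DP table is indexed by (item, capacity).
Rows: 27 items
Columns: 29 capacity values (1 to W)
Total subproblems = 27 * 29 = 783


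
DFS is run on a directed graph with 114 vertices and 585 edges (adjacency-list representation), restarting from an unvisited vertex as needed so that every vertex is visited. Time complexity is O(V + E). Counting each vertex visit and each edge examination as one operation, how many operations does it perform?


A full DFS traversal processes each vertex exactly once (push/pop on stack).
Each directed edge is examined once.
V = 114, E = 585
V + E = 699


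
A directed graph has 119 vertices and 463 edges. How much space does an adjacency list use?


Adjacency list: one list head per vertex + one entry per edge
Vertex heads: 119
Edge entries: 463
Total = 119 + 463 = 582


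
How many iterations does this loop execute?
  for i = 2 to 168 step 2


The loop variable i takes values starting at 2 and increments by 2 each iteration.
Sequence: i = 2, 4, 6, 8, 10, 12, 14, 16, 18, ...
The upper bound 168 is inclusive, so the count is floor((last - first) / step) + 1:
floor((168 - 2) / 2) + 1 = floor(166/2) + 1 = 83 + 1 = 84


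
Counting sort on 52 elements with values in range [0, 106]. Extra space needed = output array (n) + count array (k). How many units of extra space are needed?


Output array size: 52 (to store sorted result)
Count array size: 107 (one slot per possible value, range 0 to 106)
Total extra space = 52 + 107 = 159


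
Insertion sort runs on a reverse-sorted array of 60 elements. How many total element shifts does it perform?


Sum of shifts = 1 + 2 + 3 + ... + 59
= 60 * 59 / 2
= 3540 / 2
= 1770


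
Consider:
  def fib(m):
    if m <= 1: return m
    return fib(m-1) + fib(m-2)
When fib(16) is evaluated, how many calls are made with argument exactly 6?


Let N(m) = number of times fib(m) is called while evaluating fib(16).
N(16) = 1 (the initial call).
N(15) = 1 (only fib(16) calls it).
For 1 <= m <= 14: fib(m) is called by fib(m+1) and fib(m+2), so
  N(m) = N(m+1) + N(m+2).
fib(0) is called only by fib(2), so N(0) = N(2).
Walk down from m=16:
  N(16)=1, N(15)=1, N(14)=2, N(13)=3, N(12)=5, N(11)=8, N(10)=13, N(9)=21, N(8)=34, N(7)=55, N(6)=89
N(6) = 89


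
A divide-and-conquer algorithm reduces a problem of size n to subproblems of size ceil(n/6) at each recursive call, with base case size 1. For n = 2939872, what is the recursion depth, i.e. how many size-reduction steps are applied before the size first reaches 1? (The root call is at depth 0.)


Each step divides the size by 6 (rounding up); after k steps the size is ceil(n/6^k), which equals 1 exactly when 6^k >= n.
So the depth is the smallest k with 6^k >= 2939872, i.e. ceil(log_6(2939872)).
6^8 = 1679616 < 2939872 <= 10077696 = 6^9
Recursion depth = 9


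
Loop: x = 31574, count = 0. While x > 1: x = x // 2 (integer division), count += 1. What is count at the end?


The variable x halves each step:
x = 31574 -> 15787 -> 7893 -> 3946 -> 1973 -> 986 -> 493 -> 246 -> 123 -> 61 -> 30 -> 15 -> 7 -> 3 -> 1
Number of halvings = floor(log2(31574)) = 14


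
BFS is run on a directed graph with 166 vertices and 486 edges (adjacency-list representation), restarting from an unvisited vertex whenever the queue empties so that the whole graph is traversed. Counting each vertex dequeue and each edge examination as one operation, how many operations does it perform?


A full BFS traversal dequeues each vertex exactly once and examines each directed edge exactly once.
V = 166 (vertex processing cost)
E = 486 (edge examination cost)
Total operations proportional to V + E = 166 + 486 = 652


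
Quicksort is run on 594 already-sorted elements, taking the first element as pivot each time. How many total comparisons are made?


Sum of comparisons per partition:
593 + 592 + ... + 1 + 0
= 594 * (594 - 1) / 2
= 594 * 593 / 2
= 176121


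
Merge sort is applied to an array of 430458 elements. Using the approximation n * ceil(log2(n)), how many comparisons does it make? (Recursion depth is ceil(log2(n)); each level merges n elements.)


Merge sort divides the array into halves recursively.
Number of levels = ceil(log2(430458)) = 19
At each level, approximately n = 430458 comparisons are needed for merging.
Total comparisons ~ n * ceil(log2(n)) = 430458 * 19 = 8178702


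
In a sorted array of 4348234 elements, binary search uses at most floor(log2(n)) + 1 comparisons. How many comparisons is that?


Halving sequence: 4348234 -> 2174117 -> 1087058 -> 543529 -> 271764 -> 135882 -> 67941 -> 33970 -> 16985 -> 8492 -> 4246 -> 2123 -> 1061 -> 530 -> 265 -> 132 -> 66 -> 33 -> 16 -> 8 -> 4 -> 2 -> 1
Number of halvings = 22
Max comparisons = 22 + 1 = 23


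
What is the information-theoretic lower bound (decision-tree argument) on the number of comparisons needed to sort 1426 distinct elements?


A binary decision tree of height h has at most 2^h leaves and needs at least n! of them, so h >= ceil(log2(n!)).
1426! is far too large to multiply out, so use Stirling's series:
  ln(n!) ~ n ln n - n + (1/2) ln(2 pi n) + 1/(12n)  (error below 1/(360 n^3), negligible here)
  ln(1426) = 7.2626286
  n ln n = 1426 * 7.2626286 = 10356.5084
  (1/2) ln(2 pi * 1426) = (1/2) ln(8959.8222) = 4.5503
  1/(12*1426) = 0.0001
  ln(1426!) ~ 10356.5084 - 1426 + 4.5503 + 0.0001 = 8935.0588
Convert to base 2: log2(1426!) = 8935.0588 / ln 2 = 8935.0588 / 0.69314718 = 12890.5650
ceil(12890.5650) = 12891


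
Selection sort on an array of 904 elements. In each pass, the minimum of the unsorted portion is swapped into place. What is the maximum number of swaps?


Selection sort performs one swap per pass:
  Pass 1: find min in positions 0 to 903, swap with position 0
  Pass 2: find min in positions 1 to 903, swap with position 1
  Pass 3: find min in positions 2 to 903, swap with position 2
  Pass 4: find min in positions 3 to 903, swap with position 3
  Pass 5: find min in positions 4 to 903, swap with position 4
  ... (898 more passes)
Total passes (and swaps) = n - 1 = 904 - 1 = 903


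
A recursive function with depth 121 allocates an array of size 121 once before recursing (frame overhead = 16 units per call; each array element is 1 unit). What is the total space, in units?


Array allocation: 121 units (allocated once)
Stack frames: 121 deep * 16 per frame = 1936 units
Total = 121 + 1936 = 2057


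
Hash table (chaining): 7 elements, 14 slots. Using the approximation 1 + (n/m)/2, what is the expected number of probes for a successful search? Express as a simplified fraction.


Computing expected probes:
alpha = 7/14
= 1 + alpha/2
= 1 + 7/(2*14)
= (2*14 + 7) / (2*14)
= 35/28 = 5/4


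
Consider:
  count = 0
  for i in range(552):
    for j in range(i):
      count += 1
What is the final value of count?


For each i, the inner loop runs i times:
  i=0: inner runs 0 times
  i=1: inner runs 1 time
  i=2: inner runs 2 times
  i=3: inner runs 3 times
  i=4: inner runs 4 times
  i=5: inner runs 5 times
  i=6: inner runs 6 times
  i=7: inner runs 7 times
  ...
Total = 0 + 1 + 2 + ... + 551 = 552*(552-1)/2 = 152076


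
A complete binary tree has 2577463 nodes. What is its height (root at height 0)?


In a complete binary tree, level k holds nodes 2^k .. 2^(k+1)-1 (1-indexed).
Height = floor(log2(n)) = floor(log2(2577463)) = 21
Check: 2^21 = 2097152 <= 2577463 < 4194304 = 2^22


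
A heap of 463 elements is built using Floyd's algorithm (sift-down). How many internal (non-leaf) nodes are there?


Leaf nodes occupy roughly half the array.
Sift-down is called for each internal node, starting from the last one.
Internal nodes = floor(n/2) = floor(463/2) = 231


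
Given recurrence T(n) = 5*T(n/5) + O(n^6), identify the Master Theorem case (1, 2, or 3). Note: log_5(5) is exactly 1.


Master Theorem parameters: a=5, b=5, c=6
log_b(a) = 1
Compare b^c with a: 5^6 = 15625 > 5, so c > log_b(a).
Comparing c=6 vs log_b(a)=1:
6 > 1 => Case 3
Result: T(n) = O(n^6)
Master Theorem case = 3


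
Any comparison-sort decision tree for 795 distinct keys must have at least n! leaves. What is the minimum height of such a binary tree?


A binary decision tree of height h has at most 2^h leaves and needs at least n! of them, so h >= ceil(log2(n!)).
795! is far too large to multiply out, so use Stirling's series:
  ln(n!) ~ n ln n - n + (1/2) ln(2 pi n) + 1/(12n)  (error below 1/(360 n^3), negligible here)
  ln(795) = 6.6783421
  n ln n = 795 * 6.6783421 = 5309.2820
  (1/2) ln(2 pi * 795) = (1/2) ln(4995.1323) = 4.2581
  1/(12*795) = 0.0001
  ln(795!) ~ 5309.2820 - 795 + 4.2581 + 0.0001 = 4518.5402
Convert to base 2: log2(795!) = 4518.5402 / ln 2 = 4518.5402 / 0.69314718 = 6518.8755
ceil(6518.8755) = 6519


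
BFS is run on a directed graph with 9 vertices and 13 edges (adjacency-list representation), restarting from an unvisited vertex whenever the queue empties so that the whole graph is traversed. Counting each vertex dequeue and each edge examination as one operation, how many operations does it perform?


A full BFS traversal dequeues each vertex exactly once and examines each directed edge exactly once.
V = 9 (vertex processing cost)
E = 13 (edge examination cost)
Total operations proportional to V + E = 9 + 13 = 22


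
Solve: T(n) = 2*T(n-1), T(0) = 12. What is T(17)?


Unrolling:
T(17) = 2*T(16) = 2^2*T(15) = ... = 2^17*T(0)
= 2^17 * 12
= 131072 * 12 = 1572864


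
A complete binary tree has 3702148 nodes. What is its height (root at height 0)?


In a complete binary tree, level k holds nodes 2^k .. 2^(k+1)-1 (1-indexed).
Height = floor(log2(n)) = floor(log2(3702148)) = 21
Check: 2^21 = 2097152 <= 3702148 < 4194304 = 2^22


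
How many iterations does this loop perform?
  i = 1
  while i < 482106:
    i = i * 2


The loop variable doubles each iteration:
i = 1 -> 2 -> 4 -> 8 -> 16 -> 32 -> 64 -> 128 -> 256 -> 512 -> 1024 -> 2048 -> 4096 -> 8192 -> 16384 -> 32768 -> 65536 -> 131072 -> 262144 -> 524288 (stop, 524288 >= 482106)
Number of doublings = ceil(log2(482106)) = 19


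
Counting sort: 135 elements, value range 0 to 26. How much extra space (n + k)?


n = 135 (output array)
k = 27 (count array for 27 distinct values)
Extra space = 135 + 27 = 162


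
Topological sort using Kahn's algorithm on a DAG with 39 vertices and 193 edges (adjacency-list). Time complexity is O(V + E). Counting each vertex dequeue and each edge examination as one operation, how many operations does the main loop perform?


Kahn's algorithm:
  1. Compute in-degrees: O(V + E)
  2. Process queue: each vertex dequeued once (O(V))
     each edge examined once (O(E))
Total = V + E = 39 + 193 = 232


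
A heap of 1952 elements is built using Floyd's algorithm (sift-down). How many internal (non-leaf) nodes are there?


Leaf nodes occupy roughly half the array.
Sift-down is called for each internal node, starting from the last one.
Internal nodes = floor(n/2) = floor(1952/2) = 976


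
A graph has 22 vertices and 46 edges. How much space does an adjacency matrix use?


Adjacency matrix: V x V grid of entries
Space = V^2 = 22^2 = 22 * 22 = 484


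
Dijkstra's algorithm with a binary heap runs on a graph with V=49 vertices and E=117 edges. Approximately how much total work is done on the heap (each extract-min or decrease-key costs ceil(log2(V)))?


Dijkstra with a binary heap: each vertex is extracted once, each edge may relax once.
Each heap operation costs O(log V).
V + E = 49 + 117 = 166
ceil(log2(49)) = 6 (since 2^5 = 32 < 49 <= 64 = 2^6)
Total heap work = (V+E) * ceil(log2(V)) = 166 * 6 = 996


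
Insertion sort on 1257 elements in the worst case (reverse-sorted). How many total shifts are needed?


In the worst case (reverse-sorted), each element shifts past all previous:
  Element 1: 1 shifts
  Element 2: 2 shifts
  Element 3: 3 shifts
  Element 4: 4 shifts
  Element 5: 5 shifts
  ...
  Element 1256: 1256 shifts
Total = 1 + 2 + ... + 1256
= 1257*(1257-1)/2 = 789396


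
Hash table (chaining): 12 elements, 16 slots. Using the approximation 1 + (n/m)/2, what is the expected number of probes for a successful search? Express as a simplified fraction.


Computing expected probes:
alpha = 12/16
= 1 + alpha/2
= 1 + 12/(2*16)
= (2*16 + 12) / (2*16)
= 44/32 = 11/8


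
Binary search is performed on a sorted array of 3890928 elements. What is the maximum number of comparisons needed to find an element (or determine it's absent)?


Binary search halves the search space each comparison:
  Step 1: search space = 3890928 -> 1945464
  Step 2: search space = 1945464 -> 972732
  Step 3: search space = 972732 -> 486366
  Step 4: search space = 486366 -> 243183
  Step 5: search space = 243183 -> 121591
  Step 6: search space = 121591 -> 60795
  Step 7: search space = 60795 -> 30397
  Step 8: search space = 30397 -> 15198
  Step 9: search space = 15198 -> 7599
  Step 10: search space = 7599 -> 3799
  Step 11: search space = 3799 -> 1899
  Step 12: search space = 1899 -> 949
  Step 13: search space = 949 -> 474
  Step 14: search space = 474 -> 237
  Step 15: search space = 237 -> 118
  Step 16: search space = 118 -> 59
  Step 17: search space = 59 -> 29
  Step 18: search space = 29 -> 14
  Step 19: search space = 14 -> 7
  Step 20: search space = 7 -> 3
  Step 21: search space = 3 -> 1
  Step 22: search space = 1 (final check)
Maximum comparisons = floor(log2(3890928)) + 1 = 21 + 1 = 22


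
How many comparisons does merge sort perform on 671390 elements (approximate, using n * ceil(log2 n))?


Recursion depth: ceil(log2(671390)) = 20
Each recursion level merges n = 671390 elements
Total = 671390 * 20 = 13427800


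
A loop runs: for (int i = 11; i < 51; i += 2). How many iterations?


Loop starts at i = 11, increments by 2, stops when i >= 51.
Number of iterations = ceil((51 - 11) / 2)
= ceil(40 / 2)
= 20


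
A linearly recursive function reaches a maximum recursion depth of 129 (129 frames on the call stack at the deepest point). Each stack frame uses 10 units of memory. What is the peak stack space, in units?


Maximum recursion depth = 129 frames
Memory per frame = 10 units
Total stack space = depth * frame_size
= 129 * 10 = 1290


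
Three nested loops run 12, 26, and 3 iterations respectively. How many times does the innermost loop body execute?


Loop 1 (outermost): 12 iterations
Loop 2 (middle): 26 iterations per outer
Loop 3 (innermost): 3 iterations per middle
Total = 12 * 26 * 3 = 936


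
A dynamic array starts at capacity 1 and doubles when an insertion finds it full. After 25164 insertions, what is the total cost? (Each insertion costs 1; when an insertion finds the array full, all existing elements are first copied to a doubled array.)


Insertion cost: 25164 (one per element)
Resizes occur just before inserting elements 2, 3, 5, 9, ...
Elements copied at each resize: 1 + 2 + 4 + 8 + 16 + 32 + 64 + 128 + 256 + 512 + 1024 + 2048 + 4096 + 8192 + 16384
Sum of copies = 32767 (geometric series: 2^k - 1)
Total = 25164 + 32767 = 57931


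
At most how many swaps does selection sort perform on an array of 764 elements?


Each of the 763 passes places one element in its final position.
Pass 1: swap minimum into position 0
Pass 2: swap minimum of remaining into position 1
...
Pass 763: last two elements, one swap
Maximum swaps = 764 - 1 = 763


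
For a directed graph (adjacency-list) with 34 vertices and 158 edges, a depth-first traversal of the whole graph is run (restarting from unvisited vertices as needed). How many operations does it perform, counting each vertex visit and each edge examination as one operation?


A full DFS traversal visits each vertex once and examines each edge once.
V = 34
E = 158
Sum = 34 + 158 = 192


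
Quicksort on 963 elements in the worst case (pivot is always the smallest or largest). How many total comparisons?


In the worst case, each partition step picks the worst pivot:
  Partition 1: 962 comparisons (n-1 elements to compare)
  Partition 2: 961 comparisons
  Partition 3: 960 comparisons
  Partition 4: 959 comparisons
  Partition 5: 958 comparisons
  ...
  Last partition: 0 comparisons
Total = (n-1) + (n-2) + ... + 1 + 0 = n*(n-1)/2
= 963*962/2 = 463203


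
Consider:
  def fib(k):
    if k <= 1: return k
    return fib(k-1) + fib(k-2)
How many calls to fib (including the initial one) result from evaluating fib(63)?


Let C(m) = total calls to evaluate fib(m). Then C(0)=C(1)=1, and
C(m) = 1 + C(m-1) + C(m-2) for m >= 2.
Build the table (each entry = 1 + previous two):
  C(0) = 1
  C(1) = 1
  C(2) = 1 + 1 + 1 = 3
  C(3) = 1 + 3 + 1 = 5
  C(4) = 1 + 5 + 3 = 9
  C(5) = 1 + 9 + 5 = 15
  C(6) = 1 + 15 + 9 = 25
  C(7) = 1 + 25 + 15 = 41
  C(8) = 1 + 41 + 25 = 67
  C(9) = 1 + 67 + 41 = 109
  C(10) = 1 + 109 + 67 = 177
  C(11) = 1 + 177 + 109 = 287
  C(12) = 1 + 287 + 177 = 465
  C(13) = 1 + 465 + 287 = 753
  C(14) = 1 + 753 + 465 = 1219
  C(15) = 1 + 1219 + 753 = 1973
  C(16) = 1 + 1973 + 1219 = 3193
  C(17) = 1 + 3193 + 1973 = 5167
  C(18) = 1 + 5167 + 3193 = 8361
  C(19) = 1 + 8361 + 5167 = 13529
  C(20) = 1 + 13529 + 8361 = 21891
  C(21) = 1 + 21891 + 13529 = 35421
  C(22) = 1 + 35421 + 21891 = 57313
  C(23) = 1 + 57313 + 35421 = 92735
  C(24) = 1 + 92735 + 57313 = 150049
  C(25) = 1 + 150049 + 92735 = 242785
  C(26) = 1 + 242785 + 150049 = 392835
  C(27) = 1 + 392835 + 242785 = 635621
  C(28) = 1 + 635621 + 392835 = 1028457
  C(29) = 1 + 1028457 + 635621 = 1664079
  C(30) = 1 + 1664079 + 1028457 = 2692537
  C(31) = 1 + 2692537 + 1664079 = 4356617
  C(32) = 1 + 4356617 + 2692537 = 7049155
  C(33) = 1 + 7049155 + 4356617 = 11405773
  C(34) = 1 + 11405773 + 7049155 = 18454929
  C(35) = 1 + 18454929 + 11405773 = 29860703
  C(36) = 1 + 29860703 + 18454929 = 48315633
  C(37) = 1 + 48315633 + 29860703 = 78176337
  C(38) = 1 + 78176337 + 48315633 = 126491971
  C(39) = 1 + 126491971 + 78176337 = 204668309
  C(40) = 1 + 204668309 + 126491971 = 331160281
  C(41) = 1 + 331160281 + 204668309 = 535828591
  C(42) = 1 + 535828591 + 331160281 = 866988873
  C(43) = 1 + 866988873 + 535828591 = 1402817465
  C(44) = 1 + 1402817465 + 866988873 = 2269806339
  C(45) = 1 + 2269806339 + 1402817465 = 3672623805
  C(46) = 1 + 3672623805 + 2269806339 = 5942430145
  C(47) = 1 + 5942430145 + 3672623805 = 9615053951
  C(48) = 1 + 9615053951 + 5942430145 = 15557484097
  C(49) = 1 + 15557484097 + 9615053951 = 25172538049
  C(50) = 1 + 25172538049 + 15557484097 = 40730022147
  C(51) = 1 + 40730022147 + 25172538049 = 65902560197
  C(52) = 1 + 65902560197 + 40730022147 = 106632582345
  C(53) = 1 + 106632582345 + 65902560197 = 172535142543
  C(54) = 1 + 172535142543 + 106632582345 = 279167724889
  C(55) = 1 + 279167724889 + 172535142543 = 451702867433
  C(56) = 1 + 451702867433 + 279167724889 = 730870592323
  C(57) = 1 + 730870592323 + 451702867433 = 1182573459757
  C(58) = 1 + 1182573459757 + 730870592323 = 1913444052081
  C(59) = 1 + 1913444052081 + 1182573459757 = 3096017511839
  C(60) = 1 + 3096017511839 + 1913444052081 = 5009461563921
  C(61) = 1 + 5009461563921 + 3096017511839 = 8105479075761
  C(62) = 1 + 8105479075761 + 5009461563921 = 13114940639683
  C(63) = 1 + 13114940639683 + 8105479075761 = 21220419715445
Total calls for fib(63) = 21220419715445
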